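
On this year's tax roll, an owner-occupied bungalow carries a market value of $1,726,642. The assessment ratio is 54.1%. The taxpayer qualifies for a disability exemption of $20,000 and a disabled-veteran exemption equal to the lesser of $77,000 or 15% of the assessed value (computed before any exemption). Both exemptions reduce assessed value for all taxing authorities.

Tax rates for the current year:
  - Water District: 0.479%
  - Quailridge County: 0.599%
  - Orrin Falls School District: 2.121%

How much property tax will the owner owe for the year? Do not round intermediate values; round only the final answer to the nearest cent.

$26,779.26

Assessed value = $1,726,642 × 0.541 = $934,113.322
Disabled-veteran exemption = min($77,000, 15% × $934,113.322) = min($77,000, $140,116.9983) = $77,000 (dollar cap binds)
Taxable value = $934,113.322 − $20,000 − $77,000 = $837,113.322
Water District: $837,113.322 × 0.00479 = $4,009.77281238
Quailridge County: $837,113.322 × 0.00599 = $5,014.30879878
Orrin Falls School District: $837,113.322 × 0.02121 = $17,755.17355962
Total = $26,779.25517078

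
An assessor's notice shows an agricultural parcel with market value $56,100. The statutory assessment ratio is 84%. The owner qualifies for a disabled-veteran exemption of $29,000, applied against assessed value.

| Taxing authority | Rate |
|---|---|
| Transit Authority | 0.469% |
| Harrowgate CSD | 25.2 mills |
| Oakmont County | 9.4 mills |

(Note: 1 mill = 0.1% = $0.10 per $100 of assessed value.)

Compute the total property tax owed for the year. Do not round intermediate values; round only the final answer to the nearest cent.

Assessed value = $56,100 × 0.84 = $47,124
Taxable value = $47,124 − $29,000 = $18,124
Transit Authority: $18,124 × 0.00469 = $85.00156
Harrowgate CSD: $18,124 × 0.0252 = $456.7248
Oakmont County: $18,124 × 0.0094 = $170.3656
Total = $712.09196

$712.09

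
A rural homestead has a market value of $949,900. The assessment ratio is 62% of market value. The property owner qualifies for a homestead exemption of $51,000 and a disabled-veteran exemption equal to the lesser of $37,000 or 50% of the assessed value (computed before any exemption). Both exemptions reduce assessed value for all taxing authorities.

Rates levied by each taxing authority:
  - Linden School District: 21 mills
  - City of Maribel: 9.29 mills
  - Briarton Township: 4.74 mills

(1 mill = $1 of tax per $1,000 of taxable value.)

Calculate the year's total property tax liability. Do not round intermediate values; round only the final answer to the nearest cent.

Assessed value = $949,900 × 0.62 = $588,938
Disabled-veteran exemption = min($37,000, 50% × $588,938) = min($37,000, $294,469) = $37,000 (dollar cap binds)
Taxable value = $588,938 − $51,000 − $37,000 = $500,938
Linden School District: $500,938 × 0.021 = $10,519.698
City of Maribel: $500,938 × 0.00929 = $4,653.71402
Briarton Township: $500,938 × 0.00474 = $2,374.44612
Total = $17,547.85814

$17,547.86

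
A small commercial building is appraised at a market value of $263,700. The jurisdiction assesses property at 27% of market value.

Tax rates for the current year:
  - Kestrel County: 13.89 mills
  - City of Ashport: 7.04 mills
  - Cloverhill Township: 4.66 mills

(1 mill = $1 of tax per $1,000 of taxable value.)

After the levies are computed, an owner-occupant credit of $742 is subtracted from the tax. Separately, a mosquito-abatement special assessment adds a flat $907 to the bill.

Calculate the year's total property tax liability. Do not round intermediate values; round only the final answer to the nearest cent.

$1,986.98

Assessed value = $263,700 × 0.27 = $71,199
Kestrel County: $71,199 × 0.01389 = $988.95411
City of Ashport: $71,199 × 0.00704 = $501.24096
Cloverhill Township: $71,199 × 0.00466 = $331.78734
Levies subtotal = $1,821.98241
After credit = $1,821.98241 − $742 = $1,079.98241
Total = $1,079.98241 + $907 = $1,986.98241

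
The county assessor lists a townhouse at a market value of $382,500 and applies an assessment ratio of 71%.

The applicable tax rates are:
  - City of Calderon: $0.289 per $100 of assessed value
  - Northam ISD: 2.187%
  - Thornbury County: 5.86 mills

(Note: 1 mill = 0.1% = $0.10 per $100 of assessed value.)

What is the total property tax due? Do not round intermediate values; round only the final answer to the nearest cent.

$8,315.63

Assessed value = $382,500 × 0.71 = $271,575
City of Calderon: $271,575 × 0.00289 = $784.85175
Northam ISD: $271,575 × 0.02187 = $5,939.34525
Thornbury County: $271,575 × 0.00586 = $1,591.4295
Total = $8,315.6265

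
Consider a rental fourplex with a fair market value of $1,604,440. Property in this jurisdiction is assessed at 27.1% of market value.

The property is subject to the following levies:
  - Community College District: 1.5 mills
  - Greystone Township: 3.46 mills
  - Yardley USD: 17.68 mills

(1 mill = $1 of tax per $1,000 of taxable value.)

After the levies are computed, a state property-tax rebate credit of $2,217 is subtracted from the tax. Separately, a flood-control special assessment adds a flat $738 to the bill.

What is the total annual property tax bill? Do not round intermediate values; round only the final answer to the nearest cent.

$8,364.95

Assessed value = $1,604,440 × 0.271 = $434,803.24
Community College District: $434,803.24 × 0.0015 = $652.20486
Greystone Township: $434,803.24 × 0.00346 = $1,504.4192104
Yardley USD: $434,803.24 × 0.01768 = $7,687.3212832
Levies subtotal = $9,843.9453536
After credit = $9,843.9453536 − $2,217 = $7,626.9453536
Total = $7,626.9453536 + $738 = $8,364.9453536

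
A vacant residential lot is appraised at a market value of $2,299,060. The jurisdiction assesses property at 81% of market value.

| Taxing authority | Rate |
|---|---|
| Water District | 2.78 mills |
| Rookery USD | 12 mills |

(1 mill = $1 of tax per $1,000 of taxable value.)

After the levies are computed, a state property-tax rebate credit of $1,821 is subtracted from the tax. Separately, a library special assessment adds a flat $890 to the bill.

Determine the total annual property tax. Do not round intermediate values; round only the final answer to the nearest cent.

$26,592.89

Assessed value = $2,299,060 × 0.81 = $1,862,238.6
Water District: $1,862,238.6 × 0.00278 = $5,177.023308
Rookery USD: $1,862,238.6 × 0.012 = $22,346.8632
Levies subtotal = $27,523.886508
After credit = $27,523.886508 − $1,821 = $25,702.886508
Total = $25,702.886508 + $890 = $26,592.886508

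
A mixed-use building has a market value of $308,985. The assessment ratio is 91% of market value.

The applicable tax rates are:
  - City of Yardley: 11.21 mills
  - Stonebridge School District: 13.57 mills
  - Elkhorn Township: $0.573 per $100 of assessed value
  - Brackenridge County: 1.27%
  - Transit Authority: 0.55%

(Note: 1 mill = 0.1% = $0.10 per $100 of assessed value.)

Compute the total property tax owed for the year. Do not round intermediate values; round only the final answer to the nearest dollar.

Assessed value = $308,985 × 0.91 = $281,176.35
City of Yardley: $281,176.35 × 0.01121 = $3,151.9868835
Stonebridge School District: $281,176.35 × 0.01357 = $3,815.5630695
Elkhorn Township: $281,176.35 × 0.00573 = $1,611.1404855
Brackenridge County: $281,176.35 × 0.0127 = $3,570.939645
Transit Authority: $281,176.35 × 0.0055 = $1,546.469925
Total = $13,696.1000085

$13,696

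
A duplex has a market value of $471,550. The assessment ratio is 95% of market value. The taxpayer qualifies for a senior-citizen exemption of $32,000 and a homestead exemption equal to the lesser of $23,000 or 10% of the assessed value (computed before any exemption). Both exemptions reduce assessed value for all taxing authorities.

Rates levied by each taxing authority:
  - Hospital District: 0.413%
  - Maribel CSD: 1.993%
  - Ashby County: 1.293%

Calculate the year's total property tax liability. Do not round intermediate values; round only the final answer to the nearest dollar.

$14,536

Assessed value = $471,550 × 0.95 = $447,972.5
Homestead exemption = min($23,000, 10% × $447,972.5) = min($23,000, $44,797.25) = $23,000 (dollar cap binds)
Taxable value = $447,972.5 − $32,000 − $23,000 = $392,972.5
Hospital District: $392,972.5 × 0.00413 = $1,622.976425
Maribel CSD: $392,972.5 × 0.01993 = $7,831.941925
Ashby County: $392,972.5 × 0.01293 = $5,081.134425
Total = $14,536.052775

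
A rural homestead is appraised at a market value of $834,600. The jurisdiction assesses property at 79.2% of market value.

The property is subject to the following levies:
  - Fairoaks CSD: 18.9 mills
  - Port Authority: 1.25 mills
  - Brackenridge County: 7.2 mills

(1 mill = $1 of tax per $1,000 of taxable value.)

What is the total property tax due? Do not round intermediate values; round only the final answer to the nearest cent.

Assessed value = $834,600 × 0.792 = $661,003.2
Fairoaks CSD: $661,003.2 × 0.0189 = $12,492.96048
Port Authority: $661,003.2 × 0.00125 = $826.254
Brackenridge County: $661,003.2 × 0.0072 = $4,759.22304
Total = $12,492.96048 + $826.254 + $4,759.22304 = $18,078.43752

$18,078.44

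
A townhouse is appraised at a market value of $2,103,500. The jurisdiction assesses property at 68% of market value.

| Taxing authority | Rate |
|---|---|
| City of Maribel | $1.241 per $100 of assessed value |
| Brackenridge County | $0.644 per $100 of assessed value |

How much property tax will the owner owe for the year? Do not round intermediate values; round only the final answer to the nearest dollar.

Assessed value = $2,103,500 × 0.68 = $1,430,380
City of Maribel: $1,430,380 × 0.01241 = $17,751.0158
Brackenridge County: $1,430,380 × 0.00644 = $9,211.6472
Total = $17,751.0158 + $9,211.6472 = $26,962.663

$26,963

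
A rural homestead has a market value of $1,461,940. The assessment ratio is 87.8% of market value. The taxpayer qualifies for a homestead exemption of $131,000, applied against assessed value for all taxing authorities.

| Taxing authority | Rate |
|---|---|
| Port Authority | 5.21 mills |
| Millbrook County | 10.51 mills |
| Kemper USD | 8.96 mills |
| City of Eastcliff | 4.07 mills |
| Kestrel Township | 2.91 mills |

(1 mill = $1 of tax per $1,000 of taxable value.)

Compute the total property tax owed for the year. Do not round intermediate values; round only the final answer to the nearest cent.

Assessed value = $1,461,940 × 0.878 = $1,283,583.32
Taxable value = $1,283,583.32 − $131,000 = $1,152,583.32
Port Authority: $1,152,583.32 × 0.00521 = $6,004.9590972
Millbrook County: $1,152,583.32 × 0.01051 = $12,113.6506932
Kemper USD: $1,152,583.32 × 0.00896 = $10,327.1465472
City of Eastcliff: $1,152,583.32 × 0.00407 = $4,691.0141124
Kestrel Township: $1,152,583.32 × 0.00291 = $3,354.0174612
Total = $6,004.9590972 + $12,113.6506932 + $10,327.1465472 + $4,691.0141124 + $3,354.0174612 = $36,490.7879112

$36,490.79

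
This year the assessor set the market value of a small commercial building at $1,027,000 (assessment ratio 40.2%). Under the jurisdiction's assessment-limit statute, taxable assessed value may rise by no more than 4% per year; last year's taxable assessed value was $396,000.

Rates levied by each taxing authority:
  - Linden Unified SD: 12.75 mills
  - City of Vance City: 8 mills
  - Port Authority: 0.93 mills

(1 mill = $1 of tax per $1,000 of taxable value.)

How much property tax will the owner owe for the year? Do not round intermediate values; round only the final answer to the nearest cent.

$8,928.69

Uncapped assessed value = $1,027,000 × 0.402 = $412,854
Cap limit = $396,000 × 1.04 = $411,840
Taxable assessed value = min($412,854, $411,840) = $411,840 (cap binds)
Linden Unified SD: $411,840 × 0.01275 = $5,250.96
City of Vance City: $411,840 × 0.008 = $3,294.72
Port Authority: $411,840 × 0.00093 = $383.0112
Total = $8,928.6912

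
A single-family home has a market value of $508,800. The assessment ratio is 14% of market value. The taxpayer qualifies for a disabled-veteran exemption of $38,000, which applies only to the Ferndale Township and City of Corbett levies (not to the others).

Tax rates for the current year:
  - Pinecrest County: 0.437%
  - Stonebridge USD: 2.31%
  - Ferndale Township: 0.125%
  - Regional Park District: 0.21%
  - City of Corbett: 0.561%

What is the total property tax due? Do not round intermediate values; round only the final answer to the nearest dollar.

Assessed value = $508,800 × 0.14 = $71,232
Pinecrest County: $71,232 × 0.00437 = $311.28384
Stonebridge USD: $71,232 × 0.0231 = $1,645.4592
Ferndale Township: ($71,232 − $38,000) × 0.00125 = $33,232 × 0.00125 = $41.54
Regional Park District: $71,232 × 0.0021 = $149.5872
City of Corbett: ($71,232 − $38,000) × 0.00561 = $33,232 × 0.00561 = $186.43152
Total = $2,334.30176

$2,334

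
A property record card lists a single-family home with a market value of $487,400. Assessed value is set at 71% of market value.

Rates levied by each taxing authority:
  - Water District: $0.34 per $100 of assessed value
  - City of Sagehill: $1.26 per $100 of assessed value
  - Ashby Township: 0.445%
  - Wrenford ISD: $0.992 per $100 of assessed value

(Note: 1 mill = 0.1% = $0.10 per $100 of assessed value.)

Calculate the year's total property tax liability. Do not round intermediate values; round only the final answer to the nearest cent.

$10,509.66

Assessed value = $487,400 × 0.71 = $346,054
Water District: $346,054 × 0.0034 = $1,176.5836
City of Sagehill: $346,054 × 0.0126 = $4,360.2804
Ashby Township: $346,054 × 0.00445 = $1,539.9403
Wrenford ISD: $346,054 × 0.00992 = $3,432.85568
Total = $10,509.65998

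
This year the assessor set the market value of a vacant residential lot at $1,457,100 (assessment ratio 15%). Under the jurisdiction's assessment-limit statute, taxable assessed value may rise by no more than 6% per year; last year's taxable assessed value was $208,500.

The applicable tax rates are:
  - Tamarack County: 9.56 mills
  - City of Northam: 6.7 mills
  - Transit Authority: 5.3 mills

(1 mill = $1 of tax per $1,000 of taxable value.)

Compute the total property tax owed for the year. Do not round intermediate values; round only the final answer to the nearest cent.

Uncapped assessed value = $1,457,100 × 0.15 = $218,565
Cap limit = $208,500 × 1.06 = $221,010
Taxable assessed value = min($218,565, $221,010) = $218,565 (cap does not bind)
Tamarack County: $218,565 × 0.00956 = $2,089.4814
City of Northam: $218,565 × 0.0067 = $1,464.3855
Transit Authority: $218,565 × 0.0053 = $1,158.3945
Total = $4,712.2614

$4,712.26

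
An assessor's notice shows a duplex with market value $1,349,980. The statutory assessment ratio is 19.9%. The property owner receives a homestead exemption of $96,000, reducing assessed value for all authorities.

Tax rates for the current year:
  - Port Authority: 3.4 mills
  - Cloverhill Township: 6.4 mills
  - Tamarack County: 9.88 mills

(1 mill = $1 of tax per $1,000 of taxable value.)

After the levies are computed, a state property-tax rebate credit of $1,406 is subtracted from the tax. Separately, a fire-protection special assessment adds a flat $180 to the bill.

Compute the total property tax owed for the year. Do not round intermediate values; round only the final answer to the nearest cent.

$2,171.67

Assessed value = $1,349,980 × 0.199 = $268,646.02
Taxable value = $268,646.02 − $96,000 = $172,646.02
Port Authority: $172,646.02 × 0.0034 = $586.996468
Cloverhill Township: $172,646.02 × 0.0064 = $1,104.934528
Tamarack County: $172,646.02 × 0.00988 = $1,705.7426776
Levies subtotal = $3,397.6736736
After credit = $3,397.6736736 − $1,406 = $1,991.6736736
Total = $1,991.6736736 + $180 = $2,171.6736736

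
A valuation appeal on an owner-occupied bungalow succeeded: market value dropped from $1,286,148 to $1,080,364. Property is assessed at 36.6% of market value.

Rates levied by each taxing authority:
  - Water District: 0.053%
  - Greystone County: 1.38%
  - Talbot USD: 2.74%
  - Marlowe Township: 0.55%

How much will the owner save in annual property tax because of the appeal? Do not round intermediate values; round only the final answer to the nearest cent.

$3,557.22

Old assessed value = $1,286,148 × 0.366 = $470,730.168
New assessed value = $1,080,364 × 0.366 = $395,413.224
Combined rate = 0.00053 + 0.0138 + 0.0274 + 0.0055 = 0.04723
Old tax = $470,730.168 × 0.04723 = $22,232.58583464
New tax = $395,413.224 × 0.04723 = $18,675.36656952
Reduction = $22,232.58583464 − $18,675.36656952 = $3,557.21926512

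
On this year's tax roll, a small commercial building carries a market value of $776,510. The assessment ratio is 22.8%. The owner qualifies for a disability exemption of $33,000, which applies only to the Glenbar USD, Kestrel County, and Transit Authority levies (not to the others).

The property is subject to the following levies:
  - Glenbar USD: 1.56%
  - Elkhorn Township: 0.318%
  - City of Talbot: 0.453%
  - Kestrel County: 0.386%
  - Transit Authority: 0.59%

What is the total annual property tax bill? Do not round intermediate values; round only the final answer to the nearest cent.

$5,017.97

Assessed value = $776,510 × 0.228 = $177,044.28
Glenbar USD: ($177,044.28 − $33,000) × 0.0156 = $144,044.28 × 0.0156 = $2,247.090768
Elkhorn Township: $177,044.28 × 0.00318 = $563.0008104
City of Talbot: $177,044.28 × 0.00453 = $802.0105884
Kestrel County: ($177,044.28 − $33,000) × 0.00386 = $144,044.28 × 0.00386 = $556.0109208
Transit Authority: ($177,044.28 − $33,000) × 0.0059 = $144,044.28 × 0.0059 = $849.861252
Total = $5,017.9743396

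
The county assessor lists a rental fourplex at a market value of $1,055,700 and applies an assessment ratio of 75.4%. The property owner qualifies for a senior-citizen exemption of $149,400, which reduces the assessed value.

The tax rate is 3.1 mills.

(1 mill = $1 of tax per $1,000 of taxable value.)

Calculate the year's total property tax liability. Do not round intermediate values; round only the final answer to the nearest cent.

Assessed value = $1,055,700 × 0.754 = $795,997.8
Taxable value = $795,997.8 − $149,400 = $646,597.8
Tax = $646,597.8 × 0.0031 = $2,004.45318

$2,004.45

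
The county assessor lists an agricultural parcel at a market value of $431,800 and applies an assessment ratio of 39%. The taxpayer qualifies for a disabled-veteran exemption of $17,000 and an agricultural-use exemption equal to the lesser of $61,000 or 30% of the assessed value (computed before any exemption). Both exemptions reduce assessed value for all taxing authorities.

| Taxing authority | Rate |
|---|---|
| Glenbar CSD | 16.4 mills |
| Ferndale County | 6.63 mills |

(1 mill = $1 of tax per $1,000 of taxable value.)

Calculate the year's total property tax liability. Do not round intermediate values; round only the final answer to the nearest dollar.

Assessed value = $431,800 × 0.39 = $168,402
Agricultural-use exemption = min($61,000, 30% × $168,402) = min($61,000, $50,520.6) = $50,520.6 (percentage binds)
Taxable value = $168,402 − $17,000 − $50,520.6 = $100,881.4
Glenbar CSD: $100,881.4 × 0.0164 = $1,654.45496
Ferndale County: $100,881.4 × 0.00663 = $668.843682
Total = $2,323.298642

$2,323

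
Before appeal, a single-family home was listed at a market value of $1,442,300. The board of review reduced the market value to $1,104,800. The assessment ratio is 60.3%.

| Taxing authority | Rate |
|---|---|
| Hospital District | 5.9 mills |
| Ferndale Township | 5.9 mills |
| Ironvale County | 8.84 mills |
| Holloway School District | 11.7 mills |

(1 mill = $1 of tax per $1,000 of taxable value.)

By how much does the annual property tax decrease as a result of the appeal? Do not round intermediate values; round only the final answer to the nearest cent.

Old assessed value = $1,442,300 × 0.603 = $869,706.9
New assessed value = $1,104,800 × 0.603 = $666,194.4
Combined rate = 0.0059 + 0.0059 + 0.00884 + 0.0117 = 0.03234
Old tax = $869,706.9 × 0.03234 = $28,126.321146
New tax = $666,194.4 × 0.03234 = $21,544.726896
Reduction = $28,126.321146 − $21,544.726896 = $6,581.59425

$6,581.59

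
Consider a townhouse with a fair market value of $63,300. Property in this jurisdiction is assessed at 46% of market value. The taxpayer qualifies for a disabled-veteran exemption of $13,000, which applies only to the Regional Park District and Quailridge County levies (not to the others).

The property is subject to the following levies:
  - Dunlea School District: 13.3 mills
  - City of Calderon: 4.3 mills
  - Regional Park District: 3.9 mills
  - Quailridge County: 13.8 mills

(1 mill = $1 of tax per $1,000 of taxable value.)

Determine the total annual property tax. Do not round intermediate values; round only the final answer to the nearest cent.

Assessed value = $63,300 × 0.46 = $29,118
Dunlea School District: $29,118 × 0.0133 = $387.2694
City of Calderon: $29,118 × 0.0043 = $125.2074
Regional Park District: ($29,118 − $13,000) × 0.0039 = $16,118 × 0.0039 = $62.8602
Quailridge County: ($29,118 − $13,000) × 0.0138 = $16,118 × 0.0138 = $222.4284
Total = $797.7654

$797.77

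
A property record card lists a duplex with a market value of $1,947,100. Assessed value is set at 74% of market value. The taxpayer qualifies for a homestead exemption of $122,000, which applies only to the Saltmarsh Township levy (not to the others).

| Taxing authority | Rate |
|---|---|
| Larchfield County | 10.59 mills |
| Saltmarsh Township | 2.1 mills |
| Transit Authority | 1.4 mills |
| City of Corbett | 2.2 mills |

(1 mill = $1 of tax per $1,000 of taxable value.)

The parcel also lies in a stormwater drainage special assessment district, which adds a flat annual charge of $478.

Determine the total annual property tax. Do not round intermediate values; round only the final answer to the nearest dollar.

$23,693

Assessed value = $1,947,100 × 0.74 = $1,440,854
Larchfield County: $1,440,854 × 0.01059 = $15,258.64386
Saltmarsh Township: ($1,440,854 − $122,000) × 0.0021 = $1,318,854 × 0.0021 = $2,769.5934
Transit Authority: $1,440,854 × 0.0014 = $2,017.1956
City of Corbett: $1,440,854 × 0.0022 = $3,169.8788
Levies subtotal = $23,215.31166
Total = $23,215.31166 + $478 = $23,693.31166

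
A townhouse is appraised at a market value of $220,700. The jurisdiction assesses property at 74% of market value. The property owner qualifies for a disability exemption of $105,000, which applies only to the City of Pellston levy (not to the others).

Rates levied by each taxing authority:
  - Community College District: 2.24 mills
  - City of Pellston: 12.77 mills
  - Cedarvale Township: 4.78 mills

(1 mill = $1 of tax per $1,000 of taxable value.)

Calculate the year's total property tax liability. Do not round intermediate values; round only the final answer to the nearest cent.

Assessed value = $220,700 × 0.74 = $163,318
Community College District: $163,318 × 0.00224 = $365.83232
City of Pellston: ($163,318 − $105,000) × 0.01277 = $58,318 × 0.01277 = $744.72086
Cedarvale Township: $163,318 × 0.00478 = $780.66004
Total = $1,891.21322

$1,891.21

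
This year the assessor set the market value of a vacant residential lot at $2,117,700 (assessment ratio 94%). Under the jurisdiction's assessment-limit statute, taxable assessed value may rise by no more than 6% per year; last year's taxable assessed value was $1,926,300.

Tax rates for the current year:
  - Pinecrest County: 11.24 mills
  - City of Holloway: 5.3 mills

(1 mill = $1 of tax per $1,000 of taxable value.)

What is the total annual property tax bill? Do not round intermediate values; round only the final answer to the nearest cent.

$32,925.15

Uncapped assessed value = $2,117,700 × 0.94 = $1,990,638
Cap limit = $1,926,300 × 1.06 = $2,041,878
Taxable assessed value = min($1,990,638, $2,041,878) = $1,990,638 (cap does not bind)
Pinecrest County: $1,990,638 × 0.01124 = $22,374.77112
City of Holloway: $1,990,638 × 0.0053 = $10,550.3814
Total = $32,925.15252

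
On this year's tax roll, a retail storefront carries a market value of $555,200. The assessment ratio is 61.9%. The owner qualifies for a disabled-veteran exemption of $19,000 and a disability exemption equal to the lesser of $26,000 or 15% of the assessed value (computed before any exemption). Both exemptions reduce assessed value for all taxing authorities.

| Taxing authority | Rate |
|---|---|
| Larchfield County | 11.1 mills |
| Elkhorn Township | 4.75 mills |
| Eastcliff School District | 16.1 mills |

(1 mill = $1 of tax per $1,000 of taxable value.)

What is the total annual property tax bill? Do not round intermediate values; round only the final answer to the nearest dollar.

$9,542

Assessed value = $555,200 × 0.619 = $343,668.8
Disability exemption = min($26,000, 15% × $343,668.8) = min($26,000, $51,550.32) = $26,000 (dollar cap binds)
Taxable value = $343,668.8 − $19,000 − $26,000 = $298,668.8
Larchfield County: $298,668.8 × 0.0111 = $3,315.22368
Elkhorn Township: $298,668.8 × 0.00475 = $1,418.6768
Eastcliff School District: $298,668.8 × 0.0161 = $4,808.56768
Total = $9,542.46816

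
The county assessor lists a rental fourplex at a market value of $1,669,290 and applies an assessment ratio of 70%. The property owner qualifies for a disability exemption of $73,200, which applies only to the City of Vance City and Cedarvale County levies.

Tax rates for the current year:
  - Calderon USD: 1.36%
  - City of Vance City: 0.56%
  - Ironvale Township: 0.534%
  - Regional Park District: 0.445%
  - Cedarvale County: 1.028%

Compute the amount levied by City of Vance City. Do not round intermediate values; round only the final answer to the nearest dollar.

$6,134

Assessed value = $1,669,290 × 0.7 = $1,168,503
City of Vance City taxable value = $1,168,503 − $73,200 = $1,095,303
City of Vance City levy = $1,095,303 × 0.0056 = $6,133.6968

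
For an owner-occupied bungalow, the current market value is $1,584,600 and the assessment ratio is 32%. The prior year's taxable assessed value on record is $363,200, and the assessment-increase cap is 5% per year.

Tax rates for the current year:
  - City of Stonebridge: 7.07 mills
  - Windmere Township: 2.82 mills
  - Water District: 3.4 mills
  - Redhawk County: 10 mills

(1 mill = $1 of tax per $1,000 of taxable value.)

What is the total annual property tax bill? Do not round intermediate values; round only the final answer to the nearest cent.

$8,881.87

Uncapped assessed value = $1,584,600 × 0.32 = $507,072
Cap limit = $363,200 × 1.05 = $381,360
Taxable assessed value = min($507,072, $381,360) = $381,360 (cap binds)
City of Stonebridge: $381,360 × 0.00707 = $2,696.2152
Windmere Township: $381,360 × 0.00282 = $1,075.4352
Water District: $381,360 × 0.0034 = $1,296.624
Redhawk County: $381,360 × 0.01 = $3,813.6
Total = $8,881.8744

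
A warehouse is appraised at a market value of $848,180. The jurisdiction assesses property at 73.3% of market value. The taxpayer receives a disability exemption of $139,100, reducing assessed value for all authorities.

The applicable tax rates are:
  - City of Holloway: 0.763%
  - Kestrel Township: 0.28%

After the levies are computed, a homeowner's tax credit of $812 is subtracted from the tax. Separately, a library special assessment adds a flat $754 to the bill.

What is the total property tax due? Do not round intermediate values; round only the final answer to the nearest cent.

$4,975.68

Assessed value = $848,180 × 0.733 = $621,715.94
Taxable value = $621,715.94 − $139,100 = $482,615.94
City of Holloway: $482,615.94 × 0.00763 = $3,682.3596222
Kestrel Township: $482,615.94 × 0.0028 = $1,351.324632
Levies subtotal = $5,033.6842542
After credit = $5,033.6842542 − $812 = $4,221.6842542
Total = $4,221.6842542 + $754 = $4,975.6842542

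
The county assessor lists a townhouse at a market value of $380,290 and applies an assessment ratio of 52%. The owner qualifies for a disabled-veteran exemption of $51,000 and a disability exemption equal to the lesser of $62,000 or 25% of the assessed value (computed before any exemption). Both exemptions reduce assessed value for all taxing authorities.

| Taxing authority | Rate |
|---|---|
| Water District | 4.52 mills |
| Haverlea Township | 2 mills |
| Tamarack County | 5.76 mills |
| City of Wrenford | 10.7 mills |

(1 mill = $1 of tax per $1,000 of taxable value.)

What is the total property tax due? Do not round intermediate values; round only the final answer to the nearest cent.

Assessed value = $380,290 × 0.52 = $197,750.8
Disability exemption = min($62,000, 25% × $197,750.8) = min($62,000, $49,437.7) = $49,437.7 (percentage binds)
Taxable value = $197,750.8 − $51,000 − $49,437.7 = $97,313.1
Water District: $97,313.1 × 0.00452 = $439.855212
Haverlea Township: $97,313.1 × 0.002 = $194.6262
Tamarack County: $97,313.1 × 0.00576 = $560.523456
City of Wrenford: $97,313.1 × 0.0107 = $1,041.25017
Total = $2,236.255038

$2,236.26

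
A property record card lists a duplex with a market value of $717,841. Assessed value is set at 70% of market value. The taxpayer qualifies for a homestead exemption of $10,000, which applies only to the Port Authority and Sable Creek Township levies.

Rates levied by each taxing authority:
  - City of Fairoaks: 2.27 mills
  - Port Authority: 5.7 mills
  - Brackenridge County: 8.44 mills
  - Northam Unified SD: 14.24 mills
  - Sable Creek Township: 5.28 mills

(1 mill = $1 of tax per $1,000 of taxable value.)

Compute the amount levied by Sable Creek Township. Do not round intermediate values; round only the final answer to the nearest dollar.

Assessed value = $717,841 × 0.7 = $502,488.7
Sable Creek Township taxable value = $502,488.7 − $10,000 = $492,488.7
Sable Creek Township levy = $492,488.7 × 0.00528 = $2,600.340336

$2,600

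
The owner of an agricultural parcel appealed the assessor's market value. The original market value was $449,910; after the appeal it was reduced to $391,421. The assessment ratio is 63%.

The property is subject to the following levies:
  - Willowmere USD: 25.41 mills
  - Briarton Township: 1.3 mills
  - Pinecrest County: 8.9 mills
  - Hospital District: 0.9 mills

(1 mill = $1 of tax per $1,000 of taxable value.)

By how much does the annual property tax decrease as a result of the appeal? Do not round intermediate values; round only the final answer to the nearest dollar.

$1,345

Old assessed value = $449,910 × 0.63 = $283,443.3
New assessed value = $391,421 × 0.63 = $246,595.23
Combined rate = 0.02541 + 0.0013 + 0.0089 + 0.0009 = 0.03651
Old tax = $283,443.3 × 0.03651 = $10,348.514883
New tax = $246,595.23 × 0.03651 = $9,003.1918473
Reduction = $10,348.514883 − $9,003.1918473 = $1,345.3230357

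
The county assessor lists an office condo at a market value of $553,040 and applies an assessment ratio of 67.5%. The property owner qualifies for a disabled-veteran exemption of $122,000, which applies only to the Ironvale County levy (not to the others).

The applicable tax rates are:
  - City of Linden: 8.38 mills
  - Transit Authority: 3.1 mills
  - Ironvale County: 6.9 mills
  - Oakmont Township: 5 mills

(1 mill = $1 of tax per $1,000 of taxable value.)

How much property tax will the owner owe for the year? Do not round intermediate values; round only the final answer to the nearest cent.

$7,886.00

Assessed value = $553,040 × 0.675 = $373,302
City of Linden: $373,302 × 0.00838 = $3,128.27076
Transit Authority: $373,302 × 0.0031 = $1,157.2362
Ironvale County: ($373,302 − $122,000) × 0.0069 = $251,302 × 0.0069 = $1,733.9838
Oakmont Township: $373,302 × 0.005 = $1,866.51
Total = $7,886.00076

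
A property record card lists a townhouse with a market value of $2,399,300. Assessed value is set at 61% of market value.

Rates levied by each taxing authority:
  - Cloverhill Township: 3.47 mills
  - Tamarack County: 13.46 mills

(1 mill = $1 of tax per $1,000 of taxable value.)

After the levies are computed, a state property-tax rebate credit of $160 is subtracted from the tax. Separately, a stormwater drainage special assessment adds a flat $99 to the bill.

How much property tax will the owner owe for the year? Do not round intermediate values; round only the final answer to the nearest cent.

$24,717.29

Assessed value = $2,399,300 × 0.61 = $1,463,573
Cloverhill Township: $1,463,573 × 0.00347 = $5,078.59831
Tamarack County: $1,463,573 × 0.01346 = $19,699.69258
Levies subtotal = $24,778.29089
After credit = $24,778.29089 − $160 = $24,618.29089
Total = $24,618.29089 + $99 = $24,717.29089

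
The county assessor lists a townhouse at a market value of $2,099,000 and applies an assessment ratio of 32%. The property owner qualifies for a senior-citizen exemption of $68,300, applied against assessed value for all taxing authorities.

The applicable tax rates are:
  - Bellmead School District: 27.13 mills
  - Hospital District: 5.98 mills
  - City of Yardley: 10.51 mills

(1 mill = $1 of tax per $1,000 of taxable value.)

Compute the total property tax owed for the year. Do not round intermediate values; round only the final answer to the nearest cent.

Assessed value = $2,099,000 × 0.32 = $671,680
Taxable value = $671,680 − $68,300 = $603,380
Bellmead School District: $603,380 × 0.02713 = $16,369.6994
Hospital District: $603,380 × 0.00598 = $3,608.2124
City of Yardley: $603,380 × 0.01051 = $6,341.5238
Total = $16,369.6994 + $3,608.2124 + $6,341.5238 = $26,319.4356

$26,319.44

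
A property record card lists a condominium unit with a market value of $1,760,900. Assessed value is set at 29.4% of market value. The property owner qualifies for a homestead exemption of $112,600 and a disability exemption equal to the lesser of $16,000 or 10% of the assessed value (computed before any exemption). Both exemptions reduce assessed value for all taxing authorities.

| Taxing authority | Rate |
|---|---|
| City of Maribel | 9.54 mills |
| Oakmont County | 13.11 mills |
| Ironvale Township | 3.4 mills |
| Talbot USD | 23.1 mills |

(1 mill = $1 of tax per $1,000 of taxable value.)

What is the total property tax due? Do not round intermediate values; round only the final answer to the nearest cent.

Assessed value = $1,760,900 × 0.294 = $517,704.6
Disability exemption = min($16,000, 10% × $517,704.6) = min($16,000, $51,770.46) = $16,000 (dollar cap binds)
Taxable value = $517,704.6 − $112,600 − $16,000 = $389,104.6
City of Maribel: $389,104.6 × 0.00954 = $3,712.057884
Oakmont County: $389,104.6 × 0.01311 = $5,101.161306
Ironvale Township: $389,104.6 × 0.0034 = $1,322.95564
Talbot USD: $389,104.6 × 0.0231 = $8,988.31626
Total = $19,124.49109

$19,124.49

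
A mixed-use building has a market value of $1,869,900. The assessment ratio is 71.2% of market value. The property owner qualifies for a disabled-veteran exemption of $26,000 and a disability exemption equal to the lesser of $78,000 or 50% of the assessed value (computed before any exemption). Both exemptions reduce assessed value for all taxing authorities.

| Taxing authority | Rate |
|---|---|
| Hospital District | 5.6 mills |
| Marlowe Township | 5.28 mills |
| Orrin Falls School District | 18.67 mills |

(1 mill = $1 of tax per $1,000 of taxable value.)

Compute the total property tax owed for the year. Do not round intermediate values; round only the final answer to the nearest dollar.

Assessed value = $1,869,900 × 0.712 = $1,331,368.8
Disability exemption = min($78,000, 50% × $1,331,368.8) = min($78,000, $665,684.4) = $78,000 (dollar cap binds)
Taxable value = $1,331,368.8 − $26,000 − $78,000 = $1,227,368.8
Hospital District: $1,227,368.8 × 0.0056 = $6,873.26528
Marlowe Township: $1,227,368.8 × 0.00528 = $6,480.507264
Orrin Falls School District: $1,227,368.8 × 0.01867 = $22,914.975496
Total = $36,268.74804

$36,269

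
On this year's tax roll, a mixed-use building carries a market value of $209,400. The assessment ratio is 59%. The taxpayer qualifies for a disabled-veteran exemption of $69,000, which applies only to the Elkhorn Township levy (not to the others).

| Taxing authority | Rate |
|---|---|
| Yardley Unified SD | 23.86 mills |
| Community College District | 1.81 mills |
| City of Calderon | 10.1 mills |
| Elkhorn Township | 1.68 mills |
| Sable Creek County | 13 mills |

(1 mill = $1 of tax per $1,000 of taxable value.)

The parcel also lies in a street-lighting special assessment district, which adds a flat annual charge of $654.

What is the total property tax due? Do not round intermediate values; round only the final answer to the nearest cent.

Assessed value = $209,400 × 0.59 = $123,546
Yardley Unified SD: $123,546 × 0.02386 = $2,947.80756
Community College District: $123,546 × 0.00181 = $223.61826
City of Calderon: $123,546 × 0.0101 = $1,247.8146
Elkhorn Township: ($123,546 − $69,000) × 0.00168 = $54,546 × 0.00168 = $91.63728
Sable Creek County: $123,546 × 0.013 = $1,606.098
Levies subtotal = $6,116.9757
Total = $6,116.9757 + $654 = $6,770.9757

$6,770.98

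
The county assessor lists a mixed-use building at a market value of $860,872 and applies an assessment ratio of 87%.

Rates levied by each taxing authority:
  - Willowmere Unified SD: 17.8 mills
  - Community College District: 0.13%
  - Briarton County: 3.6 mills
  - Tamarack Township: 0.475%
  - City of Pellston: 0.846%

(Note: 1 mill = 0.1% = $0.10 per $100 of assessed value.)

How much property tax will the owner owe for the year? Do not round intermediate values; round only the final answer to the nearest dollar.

Assessed value = $860,872 × 0.87 = $748,958.64
Willowmere Unified SD: $748,958.64 × 0.0178 = $13,331.463792
Community College District: $748,958.64 × 0.0013 = $973.646232
Briarton County: $748,958.64 × 0.0036 = $2,696.251104
Tamarack Township: $748,958.64 × 0.00475 = $3,557.55354
City of Pellston: $748,958.64 × 0.00846 = $6,336.1900944
Total = $26,895.1047624

$26,895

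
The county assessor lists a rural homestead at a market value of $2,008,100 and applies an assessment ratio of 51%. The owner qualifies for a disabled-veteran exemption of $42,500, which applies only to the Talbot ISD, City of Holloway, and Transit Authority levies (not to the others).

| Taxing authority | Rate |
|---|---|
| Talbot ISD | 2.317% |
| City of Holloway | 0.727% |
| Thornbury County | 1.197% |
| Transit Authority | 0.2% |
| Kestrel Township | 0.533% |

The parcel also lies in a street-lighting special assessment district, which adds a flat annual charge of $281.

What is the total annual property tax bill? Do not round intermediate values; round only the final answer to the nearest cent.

Assessed value = $2,008,100 × 0.51 = $1,024,131
Talbot ISD: ($1,024,131 − $42,500) × 0.02317 = $981,631 × 0.02317 = $22,744.39027
City of Holloway: ($1,024,131 − $42,500) × 0.00727 = $981,631 × 0.00727 = $7,136.45737
Thornbury County: $1,024,131 × 0.01197 = $12,258.84807
Transit Authority: ($1,024,131 − $42,500) × 0.002 = $981,631 × 0.002 = $1,963.262
Kestrel Township: $1,024,131 × 0.00533 = $5,458.61823
Levies subtotal = $49,561.57594
Total = $49,561.57594 + $281 = $49,842.57594

$49,842.58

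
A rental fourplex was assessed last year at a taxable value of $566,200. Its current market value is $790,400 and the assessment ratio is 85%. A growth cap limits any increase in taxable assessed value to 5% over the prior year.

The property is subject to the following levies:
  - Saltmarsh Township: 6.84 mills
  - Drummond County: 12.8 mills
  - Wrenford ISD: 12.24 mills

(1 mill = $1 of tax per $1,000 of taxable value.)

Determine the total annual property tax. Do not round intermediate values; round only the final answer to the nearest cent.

Uncapped assessed value = $790,400 × 0.85 = $671,840
Cap limit = $566,200 × 1.05 = $594,510
Taxable assessed value = min($671,840, $594,510) = $594,510 (cap binds)
Saltmarsh Township: $594,510 × 0.00684 = $4,066.4484
Drummond County: $594,510 × 0.0128 = $7,609.728
Wrenford ISD: $594,510 × 0.01224 = $7,276.8024
Total = $18,952.9788

$18,952.98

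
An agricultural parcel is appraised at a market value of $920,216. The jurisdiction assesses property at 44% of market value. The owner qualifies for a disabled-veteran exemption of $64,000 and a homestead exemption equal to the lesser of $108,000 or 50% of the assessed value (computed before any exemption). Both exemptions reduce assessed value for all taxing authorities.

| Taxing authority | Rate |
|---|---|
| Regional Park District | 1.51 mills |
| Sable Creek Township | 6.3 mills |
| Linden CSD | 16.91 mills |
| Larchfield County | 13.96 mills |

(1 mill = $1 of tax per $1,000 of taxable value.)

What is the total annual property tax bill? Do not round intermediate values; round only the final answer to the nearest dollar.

Assessed value = $920,216 × 0.44 = $404,895.04
Homestead exemption = min($108,000, 50% × $404,895.04) = min($108,000, $202,447.52) = $108,000 (dollar cap binds)
Taxable value = $404,895.04 − $64,000 − $108,000 = $232,895.04
Regional Park District: $232,895.04 × 0.00151 = $351.6715104
Sable Creek Township: $232,895.04 × 0.0063 = $1,467.238752
Linden CSD: $232,895.04 × 0.01691 = $3,938.2551264
Larchfield County: $232,895.04 × 0.01396 = $3,251.2147584
Total = $9,008.3801472

$9,008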